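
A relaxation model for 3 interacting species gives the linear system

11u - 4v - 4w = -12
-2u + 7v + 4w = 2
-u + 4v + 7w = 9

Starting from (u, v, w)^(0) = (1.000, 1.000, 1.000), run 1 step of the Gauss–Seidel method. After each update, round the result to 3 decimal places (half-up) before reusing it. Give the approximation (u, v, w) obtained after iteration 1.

(-0.364, -0.390, 1.457)

Iteration 1:
  u = (-12 - (-4)·1.000 - (-4)·1.000) / (11) = -0.364
  v = (2 - (-2)·-0.364 - (4)·1.000) / (7) = -0.390
  w = (9 - (-1)·-0.364 - (4)·-0.390) / (7) = 1.457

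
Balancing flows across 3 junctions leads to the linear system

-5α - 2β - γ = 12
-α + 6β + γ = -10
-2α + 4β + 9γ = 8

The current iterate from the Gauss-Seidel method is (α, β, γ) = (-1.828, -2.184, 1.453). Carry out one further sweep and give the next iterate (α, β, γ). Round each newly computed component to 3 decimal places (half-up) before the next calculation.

One sweep:
  α = (12 - (-2)·-2.184 - (-1)·1.453) / (-5) = -1.817
  β = (-10 - (-1)·-1.817 - (1)·1.453) / (6) = -2.212
  γ = (8 - (-2)·-1.817 - (4)·-2.212) / (9) = 1.468

(-1.817, -2.212, 1.468)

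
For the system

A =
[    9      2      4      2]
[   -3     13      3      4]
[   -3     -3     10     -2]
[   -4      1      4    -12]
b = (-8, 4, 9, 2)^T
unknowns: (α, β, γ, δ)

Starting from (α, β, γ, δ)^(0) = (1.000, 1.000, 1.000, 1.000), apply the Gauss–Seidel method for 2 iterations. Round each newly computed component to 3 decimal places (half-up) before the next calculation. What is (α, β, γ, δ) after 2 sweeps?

(-1.023, -0.168, 0.642, 0.374)

Iteration 1:
  α = (-8 - (2)·1.000 - (4)·1.000 - (2)·1.000) / (9) = -1.778
  β = (4 - (-3)·-1.778 - (3)·1.000 - (4)·1.000) / (13) = -0.641
  γ = (9 - (-3)·-1.778 - (-3)·-0.641 - (-2)·1.000) / (10) = 0.374
  δ = (2 - (-4)·-1.778 - (1)·-0.641 - (4)·0.374) / (-12) = 0.497
Iteration 2:
  α = (-8 - (2)·-0.641 - (4)·0.374 - (2)·0.497) / (9) = -1.023
  β = (4 - (-3)·-1.023 - (3)·0.374 - (4)·0.497) / (13) = -0.168
  γ = (9 - (-3)·-1.023 - (-3)·-0.168 - (-2)·0.497) / (10) = 0.642
  δ = (2 - (-4)·-1.023 - (1)·-0.168 - (4)·0.642) / (-12) = 0.374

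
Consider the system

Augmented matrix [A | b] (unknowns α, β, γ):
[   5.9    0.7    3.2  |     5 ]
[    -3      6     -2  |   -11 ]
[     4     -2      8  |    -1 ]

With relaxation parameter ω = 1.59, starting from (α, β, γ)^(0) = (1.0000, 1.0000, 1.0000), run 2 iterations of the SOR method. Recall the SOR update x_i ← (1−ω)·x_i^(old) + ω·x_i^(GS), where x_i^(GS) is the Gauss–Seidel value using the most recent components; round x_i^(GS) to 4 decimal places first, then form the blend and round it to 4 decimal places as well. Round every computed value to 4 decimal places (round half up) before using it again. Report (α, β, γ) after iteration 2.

Iteration 1:
  α: GS value = (5 - (0.7)·1.0000 - (3.2)·1.0000) / (5.9) = 0.1864;  α ← (1−ω)·1.0000 + ω·0.1864 = -0.2936
  β: GS value = (-11 - (-3)·-0.2936 - (-2)·1.0000) / (6) = -1.6468;  β ← (1−ω)·1.0000 + ω·-1.6468 = -3.2084
  γ: GS value = (-1 - (4)·-0.2936 - (-2)·-3.2084) / (8) = -0.7803;  γ ← (1−ω)·1.0000 + ω·-0.7803 = -1.8307
Iteration 2:
  α: GS value = (5 - (0.7)·-3.2084 - (3.2)·-1.8307) / (5.9) = 2.2210;  α ← (1−ω)·-0.2936 + ω·2.2210 = 3.7046
  β: GS value = (-11 - (-3)·3.7046 - (-2)·-1.8307) / (6) = -0.5913;  β ← (1−ω)·-3.2084 + ω·-0.5913 = 0.9528
  γ: GS value = (-1 - (4)·3.7046 - (-2)·0.9528) / (8) = -1.7391;  γ ← (1−ω)·-1.8307 + ω·-1.7391 = -1.6851

(3.7046, 0.9528, -1.6851)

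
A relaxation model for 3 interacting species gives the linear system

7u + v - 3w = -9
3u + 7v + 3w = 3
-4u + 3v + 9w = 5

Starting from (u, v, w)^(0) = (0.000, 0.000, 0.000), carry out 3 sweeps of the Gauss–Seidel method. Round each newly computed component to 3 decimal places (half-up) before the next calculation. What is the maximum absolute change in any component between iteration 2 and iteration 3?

0.149

Iteration 1:
  u = (-9 - (1)·0.000 - (-3)·0.000) / (7) = -1.286
  v = (3 - (3)·-1.286 - (3)·0.000) / (7) = 0.980
  w = (5 - (-4)·-1.286 - (3)·0.980) / (9) = -0.343
Iteration 2:
  u = (-9 - (1)·0.980 - (-3)·-0.343) / (7) = -1.573
  v = (3 - (3)·-1.573 - (3)·-0.343) / (7) = 1.250
  w = (5 - (-4)·-1.573 - (3)·1.250) / (9) = -0.560
Iteration 3:
  u = (-9 - (1)·1.250 - (-3)·-0.560) / (7) = -1.704
  v = (3 - (3)·-1.704 - (3)·-0.560) / (7) = 1.399
  w = (5 - (-4)·-1.704 - (3)·1.399) / (9) = -0.668
Change: (-0.131, 0.149, -0.108) → max |·| = 0.149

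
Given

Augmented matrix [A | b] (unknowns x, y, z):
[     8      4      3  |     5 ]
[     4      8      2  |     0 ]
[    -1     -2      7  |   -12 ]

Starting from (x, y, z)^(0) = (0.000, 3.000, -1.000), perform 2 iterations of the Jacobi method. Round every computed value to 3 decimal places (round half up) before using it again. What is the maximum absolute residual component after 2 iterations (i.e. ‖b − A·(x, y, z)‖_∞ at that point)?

Iteration 1:
  x = (5 - (4)·3.000 - (3)·-1.000) / (8) = -0.500
  y = (0 - (4)·0.000 - (2)·-1.000) / (8) = 0.250
  z = (-12 - (-1)·0.000 - (-2)·3.000) / (7) = -0.857
Iteration 2:
  x = (5 - (4)·0.250 - (3)·-0.857) / (8) = 0.821
  y = (0 - (4)·-0.500 - (2)·-0.857) / (8) = 0.464
  z = (-12 - (-1)·-0.500 - (-2)·0.250) / (7) = -1.714
Residual b − A·x = (1.718, -3.568, 1.747); ∞-norm = 3.568

3.568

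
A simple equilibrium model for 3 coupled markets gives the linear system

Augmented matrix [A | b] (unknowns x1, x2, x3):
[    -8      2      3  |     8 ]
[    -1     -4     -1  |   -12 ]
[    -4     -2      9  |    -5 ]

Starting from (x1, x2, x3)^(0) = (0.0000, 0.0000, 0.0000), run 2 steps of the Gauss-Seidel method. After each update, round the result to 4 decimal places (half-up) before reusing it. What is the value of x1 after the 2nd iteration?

-0.2917

Iteration 1:
  x1 = (8 - (2)·0.0000 - (3)·0.0000) / (-8) = -1.0000
  x2 = (-12 - (-1)·-1.0000 - (-1)·0.0000) / (-4) = 3.2500
  x3 = (-5 - (-4)·-1.0000 - (-2)·3.2500) / (9) = -0.2778
Iteration 2:
  x1 = (8 - (2)·3.2500 - (3)·-0.2778) / (-8) = -0.2917
  x2 = (-12 - (-1)·-0.2917 - (-1)·-0.2778) / (-4) = 3.1424
  x3 = (-5 - (-4)·-0.2917 - (-2)·3.1424) / (9) = 0.0131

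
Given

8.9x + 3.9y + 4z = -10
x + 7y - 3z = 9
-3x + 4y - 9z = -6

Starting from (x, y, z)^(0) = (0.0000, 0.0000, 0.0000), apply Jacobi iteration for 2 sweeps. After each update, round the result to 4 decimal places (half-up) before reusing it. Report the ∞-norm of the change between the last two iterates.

0.9459

Iteration 1:
  x = (-10 - (3.9)·0.0000 - (4)·0.0000) / (8.9) = -1.1236
  y = (9 - (1)·0.0000 - (-3)·0.0000) / (7) = 1.2857
  z = (-6 - (-3)·0.0000 - (4)·0.0000) / (-9) = 0.6667
Iteration 2:
  x = (-10 - (3.9)·1.2857 - (4)·0.6667) / (8.9) = -1.9866
  y = (9 - (1)·-1.1236 - (-3)·0.6667) / (7) = 1.7320
  z = (-6 - (-3)·-1.1236 - (4)·1.2857) / (-9) = 1.6126
Change: (-0.8630, 0.4463, 0.9459) → max |·| = 0.9459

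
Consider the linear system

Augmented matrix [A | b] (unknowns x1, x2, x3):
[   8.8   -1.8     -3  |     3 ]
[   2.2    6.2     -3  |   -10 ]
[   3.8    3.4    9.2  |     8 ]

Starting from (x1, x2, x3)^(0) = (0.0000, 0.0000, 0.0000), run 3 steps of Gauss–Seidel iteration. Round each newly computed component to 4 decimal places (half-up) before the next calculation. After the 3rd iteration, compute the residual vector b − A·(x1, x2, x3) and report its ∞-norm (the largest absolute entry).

Iteration 1:
  x1 = (3 - (-1.8)·0.0000 - (-3)·0.0000) / (8.8) = 0.3409
  x2 = (-10 - (2.2)·0.3409 - (-3)·0.0000) / (6.2) = -1.7339
  x3 = (8 - (3.8)·0.3409 - (3.4)·-1.7339) / (9.2) = 1.3695
Iteration 2:
  x1 = (3 - (-1.8)·-1.7339 - (-3)·1.3695) / (8.8) = 0.4531
  x2 = (-10 - (2.2)·0.4531 - (-3)·1.3695) / (6.2) = -1.1110
  x3 = (8 - (3.8)·0.4531 - (3.4)·-1.1110) / (9.2) = 1.0930
Iteration 3:
  x1 = (3 - (-1.8)·-1.1110 - (-3)·1.0930) / (8.8) = 0.4863
  x2 = (-10 - (2.2)·0.4863 - (-3)·1.0930) / (6.2) = -1.2566
  x3 = (8 - (3.8)·0.4863 - (3.4)·-1.2566) / (9.2) = 1.1331
Residual b − A·x = (-0.1420, 0.1204, 0.0000); ∞-norm = 0.1420

0.1420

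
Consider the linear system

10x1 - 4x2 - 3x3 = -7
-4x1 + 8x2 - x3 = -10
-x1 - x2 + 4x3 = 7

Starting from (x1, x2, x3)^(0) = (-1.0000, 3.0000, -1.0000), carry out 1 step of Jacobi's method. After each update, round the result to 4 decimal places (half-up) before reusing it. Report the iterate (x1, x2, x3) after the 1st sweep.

Iteration 1:
  x1 = (-7 - (-4)·3.0000 - (-3)·-1.0000) / (10) = 0.2000
  x2 = (-10 - (-4)·-1.0000 - (-1)·-1.0000) / (8) = -1.8750
  x3 = (7 - (-1)·-1.0000 - (-1)·3.0000) / (4) = 2.2500

(0.2000, -1.8750, 2.2500)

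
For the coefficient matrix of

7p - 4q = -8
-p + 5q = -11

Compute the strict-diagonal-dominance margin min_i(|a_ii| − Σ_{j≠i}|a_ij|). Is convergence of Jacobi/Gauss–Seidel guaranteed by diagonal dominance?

3

row 1: |7| − (4) = 3
row 2: |5| − (1) = 4
minimum over rows = 3 → strictly diagonally dominant (convergence guaranteed)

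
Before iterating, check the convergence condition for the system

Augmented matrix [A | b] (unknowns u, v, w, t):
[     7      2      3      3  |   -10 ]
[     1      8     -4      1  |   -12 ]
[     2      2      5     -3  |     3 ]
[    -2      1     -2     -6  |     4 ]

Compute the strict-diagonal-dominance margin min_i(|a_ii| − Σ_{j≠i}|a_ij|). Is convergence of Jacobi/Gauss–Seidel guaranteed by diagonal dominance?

-2

row 1: |7| − (2+3+3) = -1
row 2: |8| − (1+4+1) = 2
row 3: |5| − (2+2+3) = -2
row 4: |-6| − (2+1+2) = 1
minimum over rows = -2 → not strictly diagonally dominant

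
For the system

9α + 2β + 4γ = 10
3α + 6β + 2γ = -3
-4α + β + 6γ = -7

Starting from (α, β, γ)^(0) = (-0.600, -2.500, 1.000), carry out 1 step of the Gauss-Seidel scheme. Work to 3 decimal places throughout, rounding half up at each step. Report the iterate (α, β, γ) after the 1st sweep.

Iteration 1:
  α = (10 - (2)·-2.500 - (4)·1.000) / (9) = 1.222
  β = (-3 - (3)·1.222 - (2)·1.000) / (6) = -1.444
  γ = (-7 - (-4)·1.222 - (1)·-1.444) / (6) = -0.111

(1.222, -1.444, -0.111)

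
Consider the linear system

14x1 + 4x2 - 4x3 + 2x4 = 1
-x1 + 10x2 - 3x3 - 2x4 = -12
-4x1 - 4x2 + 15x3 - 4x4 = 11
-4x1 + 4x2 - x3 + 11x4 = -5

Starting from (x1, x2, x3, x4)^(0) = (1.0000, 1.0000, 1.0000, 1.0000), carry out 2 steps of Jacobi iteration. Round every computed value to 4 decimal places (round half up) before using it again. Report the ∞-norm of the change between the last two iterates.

1.0760

Iteration 1:
  x1 = (1 - (4)·1.0000 - (-4)·1.0000 - (2)·1.0000) / (14) = -0.0714
  x2 = (-12 - (-1)·1.0000 - (-3)·1.0000 - (-2)·1.0000) / (10) = -0.6000
  x3 = (11 - (-4)·1.0000 - (-4)·1.0000 - (-4)·1.0000) / (15) = 1.5333
  x4 = (-5 - (-4)·1.0000 - (4)·1.0000 - (-1)·1.0000) / (11) = -0.3636
Iteration 2:
  x1 = (1 - (4)·-0.6000 - (-4)·1.5333 - (2)·-0.3636) / (14) = 0.7329
  x2 = (-12 - (-1)·-0.0714 - (-3)·1.5333 - (-2)·-0.3636) / (10) = -0.8199
  x3 = (11 - (-4)·-0.0714 - (-4)·-0.6000 - (-4)·-0.3636) / (15) = 0.4573
  x4 = (-5 - (-4)·-0.0714 - (4)·-0.6000 - (-1)·1.5333) / (11) = -0.1229
Change: (0.8043, -0.2199, -1.0760, 0.2407) → max |·| = 1.0760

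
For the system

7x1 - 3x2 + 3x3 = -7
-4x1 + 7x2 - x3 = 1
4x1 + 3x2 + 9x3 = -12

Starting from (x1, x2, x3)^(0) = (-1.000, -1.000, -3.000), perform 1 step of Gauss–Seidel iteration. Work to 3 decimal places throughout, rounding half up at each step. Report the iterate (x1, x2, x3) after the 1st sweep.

Iteration 1:
  x1 = (-7 - (-3)·-1.000 - (3)·-3.000) / (7) = -0.143
  x2 = (1 - (-4)·-0.143 - (-1)·-3.000) / (7) = -0.367
  x3 = (-12 - (4)·-0.143 - (3)·-0.367) / (9) = -1.147

(-0.143, -0.367, -1.147)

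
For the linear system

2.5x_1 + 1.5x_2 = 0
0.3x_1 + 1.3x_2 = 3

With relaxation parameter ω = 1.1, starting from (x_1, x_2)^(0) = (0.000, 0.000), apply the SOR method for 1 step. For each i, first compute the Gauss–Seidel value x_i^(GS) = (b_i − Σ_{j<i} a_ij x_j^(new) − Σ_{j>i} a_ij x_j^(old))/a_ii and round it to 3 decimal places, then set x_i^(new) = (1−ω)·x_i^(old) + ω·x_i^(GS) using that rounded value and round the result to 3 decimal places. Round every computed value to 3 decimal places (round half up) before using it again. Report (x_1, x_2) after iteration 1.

(0.000, 2.539)

Iteration 1:
  x_1: GS value = (0 - (1.5)·0.000) / (2.5) = 0.000;  x_1 ← (1−ω)·0.000 + ω·0.000 = 0.000
  x_2: GS value = (3 - (0.3)·0.000) / (1.3) = 2.308;  x_2 ← (1−ω)·0.000 + ω·2.308 = 2.539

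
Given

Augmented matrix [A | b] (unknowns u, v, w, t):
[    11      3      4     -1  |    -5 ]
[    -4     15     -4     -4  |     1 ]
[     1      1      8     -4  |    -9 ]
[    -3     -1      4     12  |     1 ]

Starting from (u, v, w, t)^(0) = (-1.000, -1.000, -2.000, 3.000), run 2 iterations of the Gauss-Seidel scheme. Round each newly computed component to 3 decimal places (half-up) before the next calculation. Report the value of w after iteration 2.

Iteration 1:
  u = (-5 - (3)·-1.000 - (4)·-2.000 - (-1)·3.000) / (11) = 0.818
  v = (1 - (-4)·0.818 - (-4)·-2.000 - (-4)·3.000) / (15) = 0.551
  w = (-9 - (1)·0.818 - (1)·0.551 - (-4)·3.000) / (8) = 0.204
  t = (1 - (-3)·0.818 - (-1)·0.551 - (4)·0.204) / (12) = 0.266
Iteration 2:
  u = (-5 - (3)·0.551 - (4)·0.204 - (-1)·0.266) / (11) = -0.655
  v = (1 - (-4)·-0.655 - (-4)·0.204 - (-4)·0.266) / (15) = 0.017
  w = (-9 - (1)·-0.655 - (1)·0.017 - (-4)·0.266) / (8) = -0.912
  t = (1 - (-3)·-0.655 - (-1)·0.017 - (4)·-0.912) / (12) = 0.225

-0.912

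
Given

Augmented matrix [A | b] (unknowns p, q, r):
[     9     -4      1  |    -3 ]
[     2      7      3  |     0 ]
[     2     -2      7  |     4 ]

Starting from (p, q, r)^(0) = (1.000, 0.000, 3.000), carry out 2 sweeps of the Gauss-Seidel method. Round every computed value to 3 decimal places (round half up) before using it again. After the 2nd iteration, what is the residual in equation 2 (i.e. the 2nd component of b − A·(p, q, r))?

Iteration 1:
  p = (-3 - (-4)·0.000 - (1)·3.000) / (9) = -0.667
  q = (0 - (2)·-0.667 - (3)·3.000) / (7) = -1.095
  r = (4 - (2)·-0.667 - (-2)·-1.095) / (7) = 0.449
Iteration 2:
  p = (-3 - (-4)·-1.095 - (1)·0.449) / (9) = -0.870
  q = (0 - (2)·-0.870 - (3)·0.449) / (7) = 0.056
  r = (4 - (2)·-0.870 - (-2)·0.056) / (7) = 0.836
Residual b − A·x = (4.218, -1.160, 0.000)

-1.160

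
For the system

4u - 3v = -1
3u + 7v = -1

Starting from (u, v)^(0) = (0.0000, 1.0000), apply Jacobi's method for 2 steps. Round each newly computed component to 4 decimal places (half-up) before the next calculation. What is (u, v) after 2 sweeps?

(-0.3572, -0.3571)

Iteration 1:
  u = (-1 - (-3)·1.0000) / (4) = 0.5000
  v = (-1 - (3)·0.0000) / (7) = -0.1429
Iteration 2:
  u = (-1 - (-3)·-0.1429) / (4) = -0.3572
  v = (-1 - (3)·0.5000) / (7) = -0.3571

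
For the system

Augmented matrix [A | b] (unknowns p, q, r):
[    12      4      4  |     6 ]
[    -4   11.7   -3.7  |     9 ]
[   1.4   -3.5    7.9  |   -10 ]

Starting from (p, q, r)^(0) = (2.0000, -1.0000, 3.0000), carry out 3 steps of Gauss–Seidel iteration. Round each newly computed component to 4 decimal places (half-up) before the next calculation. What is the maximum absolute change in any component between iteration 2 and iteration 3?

0.5030

Iteration 1:
  p = (6 - (4)·-1.0000 - (4)·3.0000) / (12) = -0.1667
  q = (9 - (-4)·-0.1667 - (-3.7)·3.0000) / (11.7) = 1.6610
  r = (-10 - (1.4)·-0.1667 - (-3.5)·1.6610) / (7.9) = -0.5004
Iteration 2:
  p = (6 - (4)·1.6610 - (4)·-0.5004) / (12) = 0.1131
  q = (9 - (-4)·0.1131 - (-3.7)·-0.5004) / (11.7) = 0.6497
  r = (-10 - (1.4)·0.1131 - (-3.5)·0.6497) / (7.9) = -0.9980
Iteration 3:
  p = (6 - (4)·0.6497 - (4)·-0.9980) / (12) = 0.6161
  q = (9 - (-4)·0.6161 - (-3.7)·-0.9980) / (11.7) = 0.6643
  r = (-10 - (1.4)·0.6161 - (-3.5)·0.6643) / (7.9) = -1.0807
Change: (0.5030, 0.0146, -0.0827) → max |·| = 0.5030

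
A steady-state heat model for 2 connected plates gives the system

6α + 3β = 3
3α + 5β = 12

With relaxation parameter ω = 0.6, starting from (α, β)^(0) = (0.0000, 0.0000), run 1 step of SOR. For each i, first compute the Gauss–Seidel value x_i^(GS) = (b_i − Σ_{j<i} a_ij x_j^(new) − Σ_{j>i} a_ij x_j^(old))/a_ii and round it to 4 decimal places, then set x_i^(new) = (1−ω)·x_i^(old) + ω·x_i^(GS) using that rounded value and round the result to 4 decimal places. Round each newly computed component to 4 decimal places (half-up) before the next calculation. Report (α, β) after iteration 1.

(0.3000, 1.3320)

Iteration 1:
  α: GS value = (3 - (3)·0.0000) / (6) = 0.5000;  α ← (1−ω)·0.0000 + ω·0.5000 = 0.3000
  β: GS value = (12 - (3)·0.3000) / (5) = 2.2200;  β ← (1−ω)·0.0000 + ω·2.2200 = 1.3320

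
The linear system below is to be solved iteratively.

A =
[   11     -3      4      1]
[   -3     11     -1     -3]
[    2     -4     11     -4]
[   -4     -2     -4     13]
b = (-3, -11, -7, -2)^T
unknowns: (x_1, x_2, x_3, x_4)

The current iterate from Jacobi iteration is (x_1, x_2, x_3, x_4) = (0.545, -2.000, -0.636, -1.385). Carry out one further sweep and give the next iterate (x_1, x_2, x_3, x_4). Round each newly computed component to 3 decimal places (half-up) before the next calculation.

(-0.461, -1.287, -1.966, -0.490)

One sweep:
  x_1 = (-3 - (-3)·-2.000 - (4)·-0.636 - (1)·-1.385) / (11) = -0.461
  x_2 = (-11 - (-3)·0.545 - (-1)·-0.636 - (-3)·-1.385) / (11) = -1.287
  x_3 = (-7 - (2)·0.545 - (-4)·-2.000 - (-4)·-1.385) / (11) = -1.966
  x_4 = (-2 - (-4)·0.545 - (-2)·-2.000 - (-4)·-0.636) / (13) = -0.490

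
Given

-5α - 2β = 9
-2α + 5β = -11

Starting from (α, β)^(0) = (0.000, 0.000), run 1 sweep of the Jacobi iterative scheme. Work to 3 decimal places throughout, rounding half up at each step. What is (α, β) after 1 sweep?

(-1.800, -2.200)

Iteration 1:
  α = (9 - (-2)·0.000) / (-5) = -1.800
  β = (-11 - (-2)·0.000) / (5) = -2.200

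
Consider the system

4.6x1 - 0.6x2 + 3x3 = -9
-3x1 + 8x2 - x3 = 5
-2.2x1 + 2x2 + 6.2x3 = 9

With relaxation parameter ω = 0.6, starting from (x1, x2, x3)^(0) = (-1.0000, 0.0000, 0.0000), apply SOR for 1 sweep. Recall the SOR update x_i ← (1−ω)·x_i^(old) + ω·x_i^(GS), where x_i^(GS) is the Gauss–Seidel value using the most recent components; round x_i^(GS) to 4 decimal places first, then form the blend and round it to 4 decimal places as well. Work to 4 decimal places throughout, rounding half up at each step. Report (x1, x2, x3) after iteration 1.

Iteration 1:
  x1: GS value = (-9 - (-0.6)·0.0000 - (3)·0.0000) / (4.6) = -1.9565;  x1 ← (1−ω)·-1.0000 + ω·-1.9565 = -1.5739
  x2: GS value = (5 - (-3)·-1.5739 - (-1)·0.0000) / (8) = 0.0348;  x2 ← (1−ω)·0.0000 + ω·0.0348 = 0.0209
  x3: GS value = (9 - (-2.2)·-1.5739 - (2)·0.0209) / (6.2) = 0.8864;  x3 ← (1−ω)·0.0000 + ω·0.8864 = 0.5318

(-1.5739, 0.0209, 0.5318)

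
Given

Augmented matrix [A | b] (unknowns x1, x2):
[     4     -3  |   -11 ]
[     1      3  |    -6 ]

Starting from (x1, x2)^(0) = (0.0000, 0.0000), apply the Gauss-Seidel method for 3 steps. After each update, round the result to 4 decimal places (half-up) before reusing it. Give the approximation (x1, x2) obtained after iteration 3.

Iteration 1:
  x1 = (-11 - (-3)·0.0000) / (4) = -2.7500
  x2 = (-6 - (1)·-2.7500) / (3) = -1.0833
Iteration 2:
  x1 = (-11 - (-3)·-1.0833) / (4) = -3.5625
  x2 = (-6 - (1)·-3.5625) / (3) = -0.8125
Iteration 3:
  x1 = (-11 - (-3)·-0.8125) / (4) = -3.3594
  x2 = (-6 - (1)·-3.3594) / (3) = -0.8802

(-3.3594, -0.8802)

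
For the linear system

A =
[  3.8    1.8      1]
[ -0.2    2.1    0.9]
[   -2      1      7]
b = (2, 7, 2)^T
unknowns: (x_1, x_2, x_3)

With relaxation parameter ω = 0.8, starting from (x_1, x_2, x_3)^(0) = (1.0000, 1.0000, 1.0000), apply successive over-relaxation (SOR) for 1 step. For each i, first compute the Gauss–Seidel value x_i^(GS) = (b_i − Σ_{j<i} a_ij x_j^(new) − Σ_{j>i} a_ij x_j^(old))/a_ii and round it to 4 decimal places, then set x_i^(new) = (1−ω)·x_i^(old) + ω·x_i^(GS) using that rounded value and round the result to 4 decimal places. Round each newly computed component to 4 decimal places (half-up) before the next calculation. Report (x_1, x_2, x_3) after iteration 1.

Iteration 1:
  x_1: GS value = (2 - (1.8)·1.0000 - (1)·1.0000) / (3.8) = -0.2105;  x_1 ← (1−ω)·1.0000 + ω·-0.2105 = 0.0316
  x_2: GS value = (7 - (-0.2)·0.0316 - (0.9)·1.0000) / (2.1) = 2.9078;  x_2 ← (1−ω)·1.0000 + ω·2.9078 = 2.5262
  x_3: GS value = (2 - (-2)·0.0316 - (1)·2.5262) / (7) = -0.0661;  x_3 ← (1−ω)·1.0000 + ω·-0.0661 = 0.1471

(0.0316, 2.5262, 0.1471)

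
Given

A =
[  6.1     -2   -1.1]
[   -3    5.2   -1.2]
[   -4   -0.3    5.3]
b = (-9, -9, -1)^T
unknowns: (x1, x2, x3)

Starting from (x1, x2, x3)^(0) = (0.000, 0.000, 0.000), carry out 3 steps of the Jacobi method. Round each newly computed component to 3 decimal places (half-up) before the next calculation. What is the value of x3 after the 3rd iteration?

Iteration 1:
  x1 = (-9 - (-2)·0.000 - (-1.1)·0.000) / (6.1) = -1.475
  x2 = (-9 - (-3)·0.000 - (-1.2)·0.000) / (5.2) = -1.731
  x3 = (-1 - (-4)·0.000 - (-0.3)·0.000) / (5.3) = -0.189
Iteration 2:
  x1 = (-9 - (-2)·-1.731 - (-1.1)·-0.189) / (6.1) = -2.077
  x2 = (-9 - (-3)·-1.475 - (-1.2)·-0.189) / (5.2) = -2.625
  x3 = (-1 - (-4)·-1.475 - (-0.3)·-1.731) / (5.3) = -1.400
Iteration 3:
  x1 = (-9 - (-2)·-2.625 - (-1.1)·-1.400) / (6.1) = -2.589
  x2 = (-9 - (-3)·-2.077 - (-1.2)·-1.400) / (5.2) = -3.252
  x3 = (-1 - (-4)·-2.077 - (-0.3)·-2.625) / (5.3) = -1.905

-1.905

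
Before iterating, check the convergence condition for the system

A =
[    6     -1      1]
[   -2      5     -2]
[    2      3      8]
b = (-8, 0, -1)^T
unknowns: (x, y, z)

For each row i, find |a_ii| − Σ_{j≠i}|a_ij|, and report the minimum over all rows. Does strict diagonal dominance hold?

1

row 1: |6| − (1+1) = 4
row 2: |5| − (2+2) = 1
row 3: |8| − (2+3) = 3
minimum over rows = 1 → strictly diagonally dominant (convergence guaranteed)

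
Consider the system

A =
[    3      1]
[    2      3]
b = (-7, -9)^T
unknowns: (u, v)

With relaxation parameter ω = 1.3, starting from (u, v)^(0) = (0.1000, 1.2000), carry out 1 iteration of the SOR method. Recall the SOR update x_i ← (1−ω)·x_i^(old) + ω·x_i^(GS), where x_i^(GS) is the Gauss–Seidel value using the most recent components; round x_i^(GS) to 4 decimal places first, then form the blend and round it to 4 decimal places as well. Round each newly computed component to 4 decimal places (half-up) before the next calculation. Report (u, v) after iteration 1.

Iteration 1:
  u: GS value = (-7 - (1)·1.2000) / (3) = -2.7333;  u ← (1−ω)·0.1000 + ω·-2.7333 = -3.5833
  v: GS value = (-9 - (2)·-3.5833) / (3) = -0.6111;  v ← (1−ω)·1.2000 + ω·-0.6111 = -1.1544

(-3.5833, -1.1544)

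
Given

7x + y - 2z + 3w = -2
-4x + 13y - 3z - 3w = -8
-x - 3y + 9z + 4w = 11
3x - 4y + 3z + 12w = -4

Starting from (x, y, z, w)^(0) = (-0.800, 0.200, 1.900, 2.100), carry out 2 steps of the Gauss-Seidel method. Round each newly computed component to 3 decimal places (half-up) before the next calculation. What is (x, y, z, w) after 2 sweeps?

Iteration 1:
  x = (-2 - (1)·0.200 - (-2)·1.900 - (3)·2.100) / (7) = -0.671
  y = (-8 - (-4)·-0.671 - (-3)·1.900 - (-3)·2.100) / (13) = 0.101
  z = (11 - (-1)·-0.671 - (-3)·0.101 - (4)·2.100) / (9) = 0.248
  w = (-4 - (3)·-0.671 - (-4)·0.101 - (3)·0.248) / (12) = -0.194
Iteration 2:
  x = (-2 - (1)·0.101 - (-2)·0.248 - (3)·-0.194) / (7) = -0.146
  y = (-8 - (-4)·-0.146 - (-3)·0.248 - (-3)·-0.194) / (13) = -0.648
  z = (11 - (-1)·-0.146 - (-3)·-0.648 - (4)·-0.194) / (9) = 1.076
  w = (-4 - (3)·-0.146 - (-4)·-0.648 - (3)·1.076) / (12) = -0.782

(-0.146, -0.648, 1.076, -0.782)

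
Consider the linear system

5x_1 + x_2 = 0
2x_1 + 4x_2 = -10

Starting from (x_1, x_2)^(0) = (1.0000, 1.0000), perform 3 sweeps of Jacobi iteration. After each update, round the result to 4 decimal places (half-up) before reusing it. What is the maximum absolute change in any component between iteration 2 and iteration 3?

Iteration 1:
  x_1 = (0 - (1)·1.0000) / (5) = -0.2000
  x_2 = (-10 - (2)·1.0000) / (4) = -3.0000
Iteration 2:
  x_1 = (0 - (1)·-3.0000) / (5) = 0.6000
  x_2 = (-10 - (2)·-0.2000) / (4) = -2.4000
Iteration 3:
  x_1 = (0 - (1)·-2.4000) / (5) = 0.4800
  x_2 = (-10 - (2)·0.6000) / (4) = -2.8000
Change: (-0.1200, -0.4000) → max |·| = 0.4000

0.4000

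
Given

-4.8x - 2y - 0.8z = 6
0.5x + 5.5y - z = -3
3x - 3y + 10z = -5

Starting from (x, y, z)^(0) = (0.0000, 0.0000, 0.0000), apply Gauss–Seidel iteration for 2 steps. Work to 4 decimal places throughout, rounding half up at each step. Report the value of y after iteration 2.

Iteration 1:
  x = (6 - (-2)·0.0000 - (-0.8)·0.0000) / (-4.8) = -1.2500
  y = (-3 - (0.5)·-1.2500 - (-1)·0.0000) / (5.5) = -0.4318
  z = (-5 - (3)·-1.2500 - (-3)·-0.4318) / (10) = -0.2545
Iteration 2:
  x = (6 - (-2)·-0.4318 - (-0.8)·-0.2545) / (-4.8) = -1.0277
  y = (-3 - (0.5)·-1.0277 - (-1)·-0.2545) / (5.5) = -0.4983
  z = (-5 - (3)·-1.0277 - (-3)·-0.4983) / (10) = -0.3412

-0.4983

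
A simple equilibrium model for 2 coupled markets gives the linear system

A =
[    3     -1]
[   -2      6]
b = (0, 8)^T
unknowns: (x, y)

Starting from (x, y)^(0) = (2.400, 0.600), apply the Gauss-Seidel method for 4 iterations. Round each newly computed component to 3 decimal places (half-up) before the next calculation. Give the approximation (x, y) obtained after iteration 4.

Iteration 1:
  x = (0 - (-1)·0.600) / (3) = 0.200
  y = (8 - (-2)·0.200) / (6) = 1.400
Iteration 2:
  x = (0 - (-1)·1.400) / (3) = 0.467
  y = (8 - (-2)·0.467) / (6) = 1.489
Iteration 3:
  x = (0 - (-1)·1.489) / (3) = 0.496
  y = (8 - (-2)·0.496) / (6) = 1.499
Iteration 4:
  x = (0 - (-1)·1.499) / (3) = 0.500
  y = (8 - (-2)·0.500) / (6) = 1.500

(0.500, 1.500)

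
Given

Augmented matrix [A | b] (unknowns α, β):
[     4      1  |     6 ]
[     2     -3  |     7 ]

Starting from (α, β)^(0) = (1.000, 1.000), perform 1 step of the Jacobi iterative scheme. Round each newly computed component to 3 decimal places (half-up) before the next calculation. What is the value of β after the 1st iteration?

-1.667

Iteration 1:
  α = (6 - (1)·1.000) / (4) = 1.250
  β = (7 - (2)·1.000) / (-3) = -1.667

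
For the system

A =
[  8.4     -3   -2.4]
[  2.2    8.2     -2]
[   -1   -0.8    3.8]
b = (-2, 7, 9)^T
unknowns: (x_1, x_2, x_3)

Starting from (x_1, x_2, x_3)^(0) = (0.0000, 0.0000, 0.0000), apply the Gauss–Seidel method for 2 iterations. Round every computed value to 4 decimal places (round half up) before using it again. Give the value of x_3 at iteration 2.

2.8425

Iteration 1:
  x_1 = (-2 - (-3)·0.0000 - (-2.4)·0.0000) / (8.4) = -0.2381
  x_2 = (7 - (2.2)·-0.2381 - (-2)·0.0000) / (8.2) = 0.9175
  x_3 = (9 - (-1)·-0.2381 - (-0.8)·0.9175) / (3.8) = 2.4989
Iteration 2:
  x_1 = (-2 - (-3)·0.9175 - (-2.4)·2.4989) / (8.4) = 0.8036
  x_2 = (7 - (2.2)·0.8036 - (-2)·2.4989) / (8.2) = 1.2475
  x_3 = (9 - (-1)·0.8036 - (-0.8)·1.2475) / (3.8) = 2.8425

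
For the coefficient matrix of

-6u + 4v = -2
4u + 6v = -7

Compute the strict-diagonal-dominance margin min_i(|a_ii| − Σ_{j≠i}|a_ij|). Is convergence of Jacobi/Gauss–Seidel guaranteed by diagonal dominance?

row 1: |-6| − (4) = 2
row 2: |6| − (4) = 2
minimum over rows = 2 → strictly diagonally dominant (convergence guaranteed)

2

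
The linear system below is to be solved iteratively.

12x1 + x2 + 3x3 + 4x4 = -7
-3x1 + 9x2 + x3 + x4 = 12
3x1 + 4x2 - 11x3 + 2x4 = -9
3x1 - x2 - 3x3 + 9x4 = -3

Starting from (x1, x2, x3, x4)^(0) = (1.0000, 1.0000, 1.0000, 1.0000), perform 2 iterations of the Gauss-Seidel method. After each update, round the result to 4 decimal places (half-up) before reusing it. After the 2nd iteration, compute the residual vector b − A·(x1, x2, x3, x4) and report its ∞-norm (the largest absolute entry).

Iteration 1:
  x1 = (-7 - (1)·1.0000 - (3)·1.0000 - (4)·1.0000) / (12) = -1.2500
  x2 = (12 - (-3)·-1.2500 - (1)·1.0000 - (1)·1.0000) / (9) = 0.6944
  x3 = (-9 - (3)·-1.2500 - (4)·0.6944 - (2)·1.0000) / (-11) = 0.9116
  x4 = (-3 - (3)·-1.2500 - (-1)·0.6944 - (-3)·0.9116) / (9) = 0.4644
Iteration 2:
  x1 = (-7 - (1)·0.6944 - (3)·0.9116 - (4)·0.4644) / (12) = -1.0239
  x2 = (12 - (-3)·-1.0239 - (1)·0.9116 - (1)·0.4644) / (9) = 0.8391
  x3 = (-9 - (3)·-1.0239 - (4)·0.8391 - (2)·0.4644) / (-11) = 0.9285
  x4 = (-3 - (3)·-1.0239 - (-1)·0.8391 - (-3)·0.9285) / (9) = 0.4107
Residual b − A·x = (0.0194, 0.0372, 0.1074, 0.0000); ∞-norm = 0.1074

0.1074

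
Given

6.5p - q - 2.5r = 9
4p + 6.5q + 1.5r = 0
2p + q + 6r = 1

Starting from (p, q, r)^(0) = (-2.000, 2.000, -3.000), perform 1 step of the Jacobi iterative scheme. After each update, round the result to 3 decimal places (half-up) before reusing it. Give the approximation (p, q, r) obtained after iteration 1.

Iteration 1:
  p = (9 - (-1)·2.000 - (-2.5)·-3.000) / (6.5) = 0.538
  q = (0 - (4)·-2.000 - (1.5)·-3.000) / (6.5) = 1.923
  r = (1 - (2)·-2.000 - (1)·2.000) / (6) = 0.500

(0.538, 1.923, 0.500)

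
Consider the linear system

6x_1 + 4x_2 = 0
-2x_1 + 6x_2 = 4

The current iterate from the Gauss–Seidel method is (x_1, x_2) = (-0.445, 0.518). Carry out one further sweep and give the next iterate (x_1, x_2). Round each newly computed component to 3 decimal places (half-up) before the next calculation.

One sweep:
  x_1 = (0 - (4)·0.518) / (6) = -0.345
  x_2 = (4 - (-2)·-0.345) / (6) = 0.552

(-0.345, 0.552)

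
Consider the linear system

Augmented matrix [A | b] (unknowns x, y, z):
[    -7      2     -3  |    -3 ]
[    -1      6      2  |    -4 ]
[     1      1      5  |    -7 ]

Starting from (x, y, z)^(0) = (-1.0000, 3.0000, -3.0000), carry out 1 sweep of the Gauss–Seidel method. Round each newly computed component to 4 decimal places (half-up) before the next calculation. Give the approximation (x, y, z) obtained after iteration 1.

(2.5714, 0.7619, -2.0667)

Iteration 1:
  x = (-3 - (2)·3.0000 - (-3)·-3.0000) / (-7) = 2.5714
  y = (-4 - (-1)·2.5714 - (2)·-3.0000) / (6) = 0.7619
  z = (-7 - (1)·2.5714 - (1)·0.7619) / (5) = -2.0667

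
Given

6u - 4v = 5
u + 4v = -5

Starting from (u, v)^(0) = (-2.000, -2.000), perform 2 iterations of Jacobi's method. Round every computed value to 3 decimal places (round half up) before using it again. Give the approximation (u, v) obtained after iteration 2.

(0.333, -1.125)

Iteration 1:
  u = (5 - (-4)·-2.000) / (6) = -0.500
  v = (-5 - (1)·-2.000) / (4) = -0.750
Iteration 2:
  u = (5 - (-4)·-0.750) / (6) = 0.333
  v = (-5 - (1)·-0.500) / (4) = -1.125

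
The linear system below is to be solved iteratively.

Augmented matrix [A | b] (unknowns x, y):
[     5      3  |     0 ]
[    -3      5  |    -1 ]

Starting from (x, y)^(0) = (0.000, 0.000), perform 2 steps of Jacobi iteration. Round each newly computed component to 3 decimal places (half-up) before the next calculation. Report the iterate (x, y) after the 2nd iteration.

Iteration 1:
  x = (0 - (3)·0.000) / (5) = 0.000
  y = (-1 - (-3)·0.000) / (5) = -0.200
Iteration 2:
  x = (0 - (3)·-0.200) / (5) = 0.120
  y = (-1 - (-3)·0.000) / (5) = -0.200

(0.120, -0.200)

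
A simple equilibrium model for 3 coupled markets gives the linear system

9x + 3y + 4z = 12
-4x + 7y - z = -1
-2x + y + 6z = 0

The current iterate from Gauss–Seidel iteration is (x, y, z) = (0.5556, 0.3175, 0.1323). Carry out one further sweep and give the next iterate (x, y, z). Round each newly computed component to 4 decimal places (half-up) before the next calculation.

(1.1687, 0.5439, 0.2989)

One sweep:
  x = (12 - (3)·0.3175 - (4)·0.1323) / (9) = 1.1687
  y = (-1 - (-4)·1.1687 - (-1)·0.1323) / (7) = 0.5439
  z = (0 - (-2)·1.1687 - (1)·0.5439) / (6) = 0.2989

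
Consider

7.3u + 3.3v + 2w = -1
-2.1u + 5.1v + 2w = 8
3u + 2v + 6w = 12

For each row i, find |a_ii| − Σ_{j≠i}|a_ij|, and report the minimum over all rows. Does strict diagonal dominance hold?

row 1: |7.3| − (3.3+2) = 2
row 2: |5.1| − (2.1+2) = 1
row 3: |6| − (3+2) = 1
minimum over rows = 1 → strictly diagonally dominant (convergence guaranteed)

1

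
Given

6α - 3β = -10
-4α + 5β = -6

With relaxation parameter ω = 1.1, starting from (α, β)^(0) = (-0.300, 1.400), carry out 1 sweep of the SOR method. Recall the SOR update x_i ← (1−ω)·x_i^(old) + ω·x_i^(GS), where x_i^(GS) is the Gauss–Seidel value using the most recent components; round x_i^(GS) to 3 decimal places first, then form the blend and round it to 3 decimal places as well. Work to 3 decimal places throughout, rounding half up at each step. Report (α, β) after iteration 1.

(-1.034, -2.370)

Iteration 1:
  α: GS value = (-10 - (-3)·1.400) / (6) = -0.967;  α ← (1−ω)·-0.300 + ω·-0.967 = -1.034
  β: GS value = (-6 - (-4)·-1.034) / (5) = -2.027;  β ← (1−ω)·1.400 + ω·-2.027 = -2.370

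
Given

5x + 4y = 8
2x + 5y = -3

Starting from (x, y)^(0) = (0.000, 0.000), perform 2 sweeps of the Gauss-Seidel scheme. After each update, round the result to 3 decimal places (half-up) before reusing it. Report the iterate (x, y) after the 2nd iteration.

(2.592, -1.637)

Iteration 1:
  x = (8 - (4)·0.000) / (5) = 1.600
  y = (-3 - (2)·1.600) / (5) = -1.240
Iteration 2:
  x = (8 - (4)·-1.240) / (5) = 2.592
  y = (-3 - (2)·2.592) / (5) = -1.637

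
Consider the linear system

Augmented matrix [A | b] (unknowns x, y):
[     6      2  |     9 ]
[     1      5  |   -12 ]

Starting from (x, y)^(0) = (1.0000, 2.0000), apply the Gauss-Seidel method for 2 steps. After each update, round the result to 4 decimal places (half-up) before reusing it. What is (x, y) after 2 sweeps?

(2.3556, -2.8711)

Iteration 1:
  x = (9 - (2)·2.0000) / (6) = 0.8333
  y = (-12 - (1)·0.8333) / (5) = -2.5667
Iteration 2:
  x = (9 - (2)·-2.5667) / (6) = 2.3556
  y = (-12 - (1)·2.3556) / (5) = -2.8711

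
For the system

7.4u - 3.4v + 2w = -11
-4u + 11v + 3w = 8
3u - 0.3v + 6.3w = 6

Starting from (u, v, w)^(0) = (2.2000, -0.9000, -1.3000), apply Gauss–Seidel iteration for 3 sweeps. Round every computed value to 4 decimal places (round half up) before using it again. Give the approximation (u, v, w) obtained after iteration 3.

(-2.1261, -0.5232, 1.9399)

Iteration 1:
  u = (-11 - (-3.4)·-0.9000 - (2)·-1.3000) / (7.4) = -1.5486
  v = (8 - (-4)·-1.5486 - (3)·-1.3000) / (11) = 0.5187
  w = (6 - (3)·-1.5486 - (-0.3)·0.5187) / (6.3) = 1.7145
Iteration 2:
  u = (-11 - (-3.4)·0.5187 - (2)·1.7145) / (7.4) = -1.7115
  v = (8 - (-4)·-1.7115 - (3)·1.7145) / (11) = -0.3627
  w = (6 - (3)·-1.7115 - (-0.3)·-0.3627) / (6.3) = 1.7501
Iteration 3:
  u = (-11 - (-3.4)·-0.3627 - (2)·1.7501) / (7.4) = -2.1261
  v = (8 - (-4)·-2.1261 - (3)·1.7501) / (11) = -0.5232
  w = (6 - (3)·-2.1261 - (-0.3)·-0.5232) / (6.3) = 1.9399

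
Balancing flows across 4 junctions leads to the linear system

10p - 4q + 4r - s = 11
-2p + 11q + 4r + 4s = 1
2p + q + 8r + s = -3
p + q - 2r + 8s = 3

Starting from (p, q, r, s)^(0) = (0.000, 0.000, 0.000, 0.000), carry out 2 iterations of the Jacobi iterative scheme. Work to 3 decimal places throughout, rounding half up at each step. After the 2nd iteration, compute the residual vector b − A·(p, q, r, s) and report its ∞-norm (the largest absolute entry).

2.751

Iteration 1:
  p = (11 - (-4)·0.000 - (4)·0.000 - (-1)·0.000) / (10) = 1.100
  q = (1 - (-2)·0.000 - (4)·0.000 - (4)·0.000) / (11) = 0.091
  r = (-3 - (2)·0.000 - (1)·0.000 - (1)·0.000) / (8) = -0.375
  s = (3 - (1)·0.000 - (1)·0.000 - (-2)·0.000) / (8) = 0.375
Iteration 2:
  p = (11 - (-4)·0.091 - (4)·-0.375 - (-1)·0.375) / (10) = 1.324
  q = (1 - (-2)·1.100 - (4)·-0.375 - (4)·0.375) / (11) = 0.291
  r = (-3 - (2)·1.100 - (1)·0.091 - (1)·0.375) / (8) = -0.708
  s = (3 - (1)·1.100 - (1)·0.091 - (-2)·-0.375) / (8) = 0.132
Residual b − A·x = (1.888, 2.751, -0.407, -1.087); ∞-norm = 2.751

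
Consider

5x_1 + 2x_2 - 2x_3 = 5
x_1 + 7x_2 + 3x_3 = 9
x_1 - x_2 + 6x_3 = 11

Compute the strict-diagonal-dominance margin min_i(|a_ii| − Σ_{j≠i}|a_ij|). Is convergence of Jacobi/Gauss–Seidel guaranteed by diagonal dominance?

1

row 1: |5| − (2+2) = 1
row 2: |7| − (1+3) = 3
row 3: |6| − (1+1) = 4
minimum over rows = 1 → strictly diagonally dominant (convergence guaranteed)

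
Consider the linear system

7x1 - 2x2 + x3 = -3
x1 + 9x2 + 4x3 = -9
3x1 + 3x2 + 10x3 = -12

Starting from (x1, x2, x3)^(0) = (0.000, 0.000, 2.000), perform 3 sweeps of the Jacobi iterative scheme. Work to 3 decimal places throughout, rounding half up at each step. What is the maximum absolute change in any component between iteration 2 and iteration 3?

Iteration 1:
  x1 = (-3 - (-2)·0.000 - (1)·2.000) / (7) = -0.714
  x2 = (-9 - (1)·0.000 - (4)·2.000) / (9) = -1.889
  x3 = (-12 - (3)·0.000 - (3)·0.000) / (10) = -1.200
Iteration 2:
  x1 = (-3 - (-2)·-1.889 - (1)·-1.200) / (7) = -0.797
  x2 = (-9 - (1)·-0.714 - (4)·-1.200) / (9) = -0.387
  x3 = (-12 - (3)·-0.714 - (3)·-1.889) / (10) = -0.419
Iteration 3:
  x1 = (-3 - (-2)·-0.387 - (1)·-0.419) / (7) = -0.479
  x2 = (-9 - (1)·-0.797 - (4)·-0.419) / (9) = -0.725
  x3 = (-12 - (3)·-0.797 - (3)·-0.387) / (10) = -0.845
Change: (0.318, -0.338, -0.426) → max |·| = 0.426

0.426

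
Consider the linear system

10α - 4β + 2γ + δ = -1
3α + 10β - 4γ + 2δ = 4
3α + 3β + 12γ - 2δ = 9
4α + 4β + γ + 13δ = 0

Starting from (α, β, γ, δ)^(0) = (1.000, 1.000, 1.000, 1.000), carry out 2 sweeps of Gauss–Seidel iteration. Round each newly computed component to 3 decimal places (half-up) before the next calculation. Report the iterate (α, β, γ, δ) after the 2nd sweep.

(0.011, 0.752, 0.519, -0.275)

Iteration 1:
  α = (-1 - (-4)·1.000 - (2)·1.000 - (1)·1.000) / (10) = 0.000
  β = (4 - (3)·0.000 - (-4)·1.000 - (2)·1.000) / (10) = 0.600
  γ = (9 - (3)·0.000 - (3)·0.600 - (-2)·1.000) / (12) = 0.767
  δ = (0 - (4)·0.000 - (4)·0.600 - (1)·0.767) / (13) = -0.244
Iteration 2:
  α = (-1 - (-4)·0.600 - (2)·0.767 - (1)·-0.244) / (10) = 0.011
  β = (4 - (3)·0.011 - (-4)·0.767 - (2)·-0.244) / (10) = 0.752
  γ = (9 - (3)·0.011 - (3)·0.752 - (-2)·-0.244) / (12) = 0.519
  δ = (0 - (4)·0.011 - (4)·0.752 - (1)·0.519) / (13) = -0.275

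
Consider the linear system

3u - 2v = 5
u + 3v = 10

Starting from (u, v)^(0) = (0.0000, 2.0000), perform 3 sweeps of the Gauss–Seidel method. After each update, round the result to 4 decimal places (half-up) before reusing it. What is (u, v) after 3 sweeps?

(3.1729, 2.2757)

Iteration 1:
  u = (5 - (-2)·2.0000) / (3) = 3.0000
  v = (10 - (1)·3.0000) / (3) = 2.3333
Iteration 2:
  u = (5 - (-2)·2.3333) / (3) = 3.2222
  v = (10 - (1)·3.2222) / (3) = 2.2593
Iteration 3:
  u = (5 - (-2)·2.2593) / (3) = 3.1729
  v = (10 - (1)·3.1729) / (3) = 2.2757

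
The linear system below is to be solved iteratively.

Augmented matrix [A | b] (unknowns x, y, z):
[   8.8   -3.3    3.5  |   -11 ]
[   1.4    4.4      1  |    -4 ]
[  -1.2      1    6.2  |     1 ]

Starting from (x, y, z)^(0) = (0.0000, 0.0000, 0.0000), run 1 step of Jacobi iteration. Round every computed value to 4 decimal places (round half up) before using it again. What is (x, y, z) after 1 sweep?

(-1.2500, -0.9091, 0.1613)

Iteration 1:
  x = (-11 - (-3.3)·0.0000 - (3.5)·0.0000) / (8.8) = -1.2500
  y = (-4 - (1.4)·0.0000 - (1)·0.0000) / (4.4) = -0.9091
  z = (1 - (-1.2)·0.0000 - (1)·0.0000) / (6.2) = 0.1613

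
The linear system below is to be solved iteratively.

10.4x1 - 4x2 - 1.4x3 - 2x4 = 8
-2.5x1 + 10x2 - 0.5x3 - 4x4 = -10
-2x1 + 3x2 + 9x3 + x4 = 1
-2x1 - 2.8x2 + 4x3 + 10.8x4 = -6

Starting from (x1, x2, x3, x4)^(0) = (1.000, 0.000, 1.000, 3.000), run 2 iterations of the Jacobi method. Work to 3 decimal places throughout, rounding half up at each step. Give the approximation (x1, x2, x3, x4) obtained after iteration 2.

(0.819, -0.926, 0.356, -0.152)

Iteration 1:
  x1 = (8 - (-4)·0.000 - (-1.4)·1.000 - (-2)·3.000) / (10.4) = 1.481
  x2 = (-10 - (-2.5)·1.000 - (-0.5)·1.000 - (-4)·3.000) / (10) = 0.500
  x3 = (1 - (-2)·1.000 - (3)·0.000 - (1)·3.000) / (9) = 0.000
  x4 = (-6 - (-2)·1.000 - (-2.8)·0.000 - (4)·1.000) / (10.8) = -0.741
Iteration 2:
  x1 = (8 - (-4)·0.500 - (-1.4)·0.000 - (-2)·-0.741) / (10.4) = 0.819
  x2 = (-10 - (-2.5)·1.481 - (-0.5)·0.000 - (-4)·-0.741) / (10) = -0.926
  x3 = (1 - (-2)·1.481 - (3)·0.500 - (1)·-0.741) / (9) = 0.356
  x4 = (-6 - (-2)·1.481 - (-2.8)·0.500 - (4)·0.000) / (10.8) = -0.152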